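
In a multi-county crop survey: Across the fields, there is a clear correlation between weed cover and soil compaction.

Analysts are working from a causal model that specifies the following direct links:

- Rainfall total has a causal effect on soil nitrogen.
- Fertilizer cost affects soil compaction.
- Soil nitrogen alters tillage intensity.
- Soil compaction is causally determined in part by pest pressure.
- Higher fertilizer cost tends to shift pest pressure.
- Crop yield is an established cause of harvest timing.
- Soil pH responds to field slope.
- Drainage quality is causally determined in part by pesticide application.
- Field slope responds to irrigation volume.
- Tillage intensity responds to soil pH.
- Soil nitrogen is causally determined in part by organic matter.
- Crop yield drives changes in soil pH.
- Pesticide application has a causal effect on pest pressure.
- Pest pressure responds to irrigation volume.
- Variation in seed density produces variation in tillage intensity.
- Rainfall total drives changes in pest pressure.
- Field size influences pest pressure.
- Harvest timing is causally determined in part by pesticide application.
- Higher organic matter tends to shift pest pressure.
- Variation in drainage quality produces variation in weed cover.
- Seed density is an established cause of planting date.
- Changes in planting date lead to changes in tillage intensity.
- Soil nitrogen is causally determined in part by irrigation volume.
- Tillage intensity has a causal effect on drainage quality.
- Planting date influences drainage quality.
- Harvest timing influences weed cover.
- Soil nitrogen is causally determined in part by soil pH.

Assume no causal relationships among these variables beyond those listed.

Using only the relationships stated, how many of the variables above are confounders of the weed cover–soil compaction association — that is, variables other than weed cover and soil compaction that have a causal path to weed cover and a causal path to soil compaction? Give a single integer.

The common causes are: irrigation volume (to weed cover via irrigation volume → soil nitrogen → tillage intensity → drainage quality → weed cover; to soil compaction via irrigation volume → pest pressure → soil compaction); organic matter (to weed cover via organic matter → soil nitrogen → tillage intensity → drainage quality → weed cover; to soil compaction via organic matter → pest pressure → soil compaction); pesticide application (to weed cover via pesticide application → drainage quality → weed cover; to soil compaction via pesticide application → pest pressure → soil compaction); rainfall total (to weed cover via rainfall total → soil nitrogen → tillage intensity → drainage quality → weed cover; to soil compaction via rainfall total → pest pressure → soil compaction).
Every other variable lacks a causal path to at least one of weed cover and soil compaction.

4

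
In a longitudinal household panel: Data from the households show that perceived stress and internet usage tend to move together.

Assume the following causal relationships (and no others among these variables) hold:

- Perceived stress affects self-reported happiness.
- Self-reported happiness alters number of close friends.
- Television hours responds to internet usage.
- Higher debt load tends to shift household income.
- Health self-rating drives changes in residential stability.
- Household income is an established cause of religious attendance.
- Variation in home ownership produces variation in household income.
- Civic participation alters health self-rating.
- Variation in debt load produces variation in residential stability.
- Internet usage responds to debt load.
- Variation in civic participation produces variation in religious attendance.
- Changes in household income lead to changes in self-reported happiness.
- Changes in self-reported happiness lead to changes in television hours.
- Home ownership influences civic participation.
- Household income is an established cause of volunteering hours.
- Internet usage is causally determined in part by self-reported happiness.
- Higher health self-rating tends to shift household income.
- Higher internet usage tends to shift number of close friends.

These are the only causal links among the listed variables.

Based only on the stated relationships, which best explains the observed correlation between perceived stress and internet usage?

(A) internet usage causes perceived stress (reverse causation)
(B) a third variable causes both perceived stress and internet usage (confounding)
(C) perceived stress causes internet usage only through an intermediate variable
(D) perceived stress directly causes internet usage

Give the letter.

C

Perceived stress reaches internet usage through perceived stress → self-reported happiness → internet usage — an indirect causal chain with no direct perceived stress → internet usage link. No variable causes both perceived stress and internet usage, so confounding is ruled out; the effect is mediated.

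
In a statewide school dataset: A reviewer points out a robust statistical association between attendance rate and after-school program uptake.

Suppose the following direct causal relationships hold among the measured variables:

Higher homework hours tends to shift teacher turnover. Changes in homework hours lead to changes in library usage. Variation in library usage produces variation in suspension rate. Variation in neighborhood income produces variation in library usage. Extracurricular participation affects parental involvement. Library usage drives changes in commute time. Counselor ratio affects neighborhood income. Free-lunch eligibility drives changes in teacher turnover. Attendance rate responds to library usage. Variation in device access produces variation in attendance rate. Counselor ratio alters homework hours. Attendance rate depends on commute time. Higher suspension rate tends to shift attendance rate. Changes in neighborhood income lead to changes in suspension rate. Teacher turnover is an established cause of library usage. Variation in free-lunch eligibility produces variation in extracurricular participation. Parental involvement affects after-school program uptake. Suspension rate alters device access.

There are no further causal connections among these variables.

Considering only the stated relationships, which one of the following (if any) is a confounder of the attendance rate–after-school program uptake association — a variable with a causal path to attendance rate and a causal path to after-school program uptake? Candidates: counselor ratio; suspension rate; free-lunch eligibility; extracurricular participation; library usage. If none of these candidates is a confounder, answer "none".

free-lunch eligibility

Free-lunch eligibility causes attendance rate (free-lunch eligibility → teacher turnover → library usage → attendance rate) and also causes after-school program uptake (free-lunch eligibility → extracurricular participation → parental involvement → after-school program uptake); it is a common cause of both.
Each of the other candidates lacks a causal path to at least one of attendance rate and after-school program uptake, so they do not confound the relationship.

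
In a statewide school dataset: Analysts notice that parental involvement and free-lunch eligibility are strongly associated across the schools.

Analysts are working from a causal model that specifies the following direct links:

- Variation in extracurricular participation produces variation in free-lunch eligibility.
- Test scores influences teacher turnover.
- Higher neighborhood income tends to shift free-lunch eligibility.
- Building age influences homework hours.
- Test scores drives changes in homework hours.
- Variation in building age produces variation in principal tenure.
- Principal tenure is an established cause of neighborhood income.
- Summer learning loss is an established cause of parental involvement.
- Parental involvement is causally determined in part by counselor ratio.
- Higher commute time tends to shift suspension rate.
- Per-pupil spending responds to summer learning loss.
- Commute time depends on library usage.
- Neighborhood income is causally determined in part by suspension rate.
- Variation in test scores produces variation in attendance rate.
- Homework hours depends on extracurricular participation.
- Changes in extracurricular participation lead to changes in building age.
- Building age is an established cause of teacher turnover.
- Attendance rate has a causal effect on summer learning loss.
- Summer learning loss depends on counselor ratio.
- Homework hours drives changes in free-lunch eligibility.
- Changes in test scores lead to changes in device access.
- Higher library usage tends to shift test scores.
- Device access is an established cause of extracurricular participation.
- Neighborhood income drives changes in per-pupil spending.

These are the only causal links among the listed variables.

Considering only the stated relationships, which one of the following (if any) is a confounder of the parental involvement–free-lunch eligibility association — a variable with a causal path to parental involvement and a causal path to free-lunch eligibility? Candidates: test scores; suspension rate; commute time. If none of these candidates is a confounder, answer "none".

Test scores causes parental involvement (test scores → attendance rate → summer learning loss → parental involvement) and also causes free-lunch eligibility (test scores → homework hours → free-lunch eligibility); it is a common cause of both.
Each of the other candidates lacks a causal path to at least one of parental involvement and free-lunch eligibility, so they do not confound the relationship.

test scores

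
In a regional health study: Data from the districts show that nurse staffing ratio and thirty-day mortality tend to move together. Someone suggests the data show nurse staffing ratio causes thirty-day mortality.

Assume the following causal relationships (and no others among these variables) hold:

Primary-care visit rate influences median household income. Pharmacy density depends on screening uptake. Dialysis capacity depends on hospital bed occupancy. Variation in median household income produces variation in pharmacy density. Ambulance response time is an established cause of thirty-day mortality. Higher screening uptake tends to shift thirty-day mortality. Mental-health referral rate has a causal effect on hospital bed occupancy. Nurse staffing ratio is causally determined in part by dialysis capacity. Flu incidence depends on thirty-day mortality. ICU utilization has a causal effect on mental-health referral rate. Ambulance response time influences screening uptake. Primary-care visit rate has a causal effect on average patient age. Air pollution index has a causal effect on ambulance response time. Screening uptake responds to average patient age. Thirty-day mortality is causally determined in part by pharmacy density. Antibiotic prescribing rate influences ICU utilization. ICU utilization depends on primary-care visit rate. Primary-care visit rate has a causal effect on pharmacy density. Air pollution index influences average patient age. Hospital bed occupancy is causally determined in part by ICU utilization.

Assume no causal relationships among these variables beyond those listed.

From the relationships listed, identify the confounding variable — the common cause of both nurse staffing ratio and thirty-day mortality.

Primary-care visit rate has a causal path to nurse staffing ratio (primary-care visit rate → ICU utilization → hospital bed occupancy → dialysis capacity → nurse staffing ratio) and a separate causal path to thirty-day mortality (primary-care visit rate → pharmacy density → thirty-day mortality), so it is a common cause of both.
No stated relationship gives nurse staffing ratio a causal route to thirty-day mortality, so the correlation is explained by the shared upstream cause rather than a direct effect.

primary-care visit rate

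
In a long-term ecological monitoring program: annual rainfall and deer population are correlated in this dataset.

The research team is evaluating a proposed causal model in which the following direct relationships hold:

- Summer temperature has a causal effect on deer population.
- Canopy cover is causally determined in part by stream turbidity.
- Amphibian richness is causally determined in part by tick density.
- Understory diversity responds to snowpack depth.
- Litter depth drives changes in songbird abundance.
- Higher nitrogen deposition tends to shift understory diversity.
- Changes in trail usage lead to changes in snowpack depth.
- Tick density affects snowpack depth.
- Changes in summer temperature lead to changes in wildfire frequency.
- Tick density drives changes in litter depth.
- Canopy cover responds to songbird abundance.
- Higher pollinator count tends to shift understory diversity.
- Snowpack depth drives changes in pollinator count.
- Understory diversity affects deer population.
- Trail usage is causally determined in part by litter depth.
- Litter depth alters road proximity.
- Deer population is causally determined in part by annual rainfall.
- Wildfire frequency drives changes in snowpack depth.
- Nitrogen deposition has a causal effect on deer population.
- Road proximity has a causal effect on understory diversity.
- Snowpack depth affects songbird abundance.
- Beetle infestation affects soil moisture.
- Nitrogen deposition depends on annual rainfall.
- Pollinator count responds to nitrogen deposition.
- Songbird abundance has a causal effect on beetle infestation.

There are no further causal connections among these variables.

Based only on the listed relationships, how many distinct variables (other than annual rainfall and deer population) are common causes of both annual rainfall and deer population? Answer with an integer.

0

No listed variable has a causal path to both annual rainfall and deer population, so there are no common causes.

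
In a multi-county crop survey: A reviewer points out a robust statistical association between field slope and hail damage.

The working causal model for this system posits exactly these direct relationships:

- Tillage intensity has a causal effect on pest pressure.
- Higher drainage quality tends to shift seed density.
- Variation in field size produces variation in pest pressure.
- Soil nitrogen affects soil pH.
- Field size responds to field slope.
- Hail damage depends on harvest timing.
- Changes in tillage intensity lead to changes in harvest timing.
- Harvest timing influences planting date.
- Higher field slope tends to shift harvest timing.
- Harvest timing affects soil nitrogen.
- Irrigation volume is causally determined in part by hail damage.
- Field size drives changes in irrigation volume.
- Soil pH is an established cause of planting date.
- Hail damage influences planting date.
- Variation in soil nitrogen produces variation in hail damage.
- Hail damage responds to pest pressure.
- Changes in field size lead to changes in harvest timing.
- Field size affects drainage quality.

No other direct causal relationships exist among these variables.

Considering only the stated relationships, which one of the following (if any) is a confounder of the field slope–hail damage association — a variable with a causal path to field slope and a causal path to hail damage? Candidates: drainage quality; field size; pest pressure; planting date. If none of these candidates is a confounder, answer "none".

none

None of the listed candidates has causal paths to both field slope and hail damage in the stated relationships, so none is a common cause.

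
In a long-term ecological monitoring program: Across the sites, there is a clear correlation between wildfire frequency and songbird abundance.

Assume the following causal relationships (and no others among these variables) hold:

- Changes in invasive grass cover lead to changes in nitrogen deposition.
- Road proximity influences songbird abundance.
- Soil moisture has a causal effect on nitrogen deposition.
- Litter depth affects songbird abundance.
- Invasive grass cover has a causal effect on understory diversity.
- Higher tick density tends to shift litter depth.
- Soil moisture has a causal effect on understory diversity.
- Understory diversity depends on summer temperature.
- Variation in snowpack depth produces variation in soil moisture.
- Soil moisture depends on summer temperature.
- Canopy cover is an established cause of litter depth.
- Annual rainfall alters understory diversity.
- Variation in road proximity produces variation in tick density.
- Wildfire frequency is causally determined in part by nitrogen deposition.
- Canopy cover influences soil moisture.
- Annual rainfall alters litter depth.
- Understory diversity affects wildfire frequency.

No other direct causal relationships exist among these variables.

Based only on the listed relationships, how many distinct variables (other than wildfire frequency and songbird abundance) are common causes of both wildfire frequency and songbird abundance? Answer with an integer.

2

The common causes are: annual rainfall (to wildfire frequency via annual rainfall → understory diversity → wildfire frequency; to songbird abundance via annual rainfall → litter depth → songbird abundance); canopy cover (to wildfire frequency via canopy cover → soil moisture → nitrogen deposition → wildfire frequency; to songbird abundance via canopy cover → litter depth → songbird abundance).
Every other variable lacks a causal path to at least one of wildfire frequency and songbird abundance.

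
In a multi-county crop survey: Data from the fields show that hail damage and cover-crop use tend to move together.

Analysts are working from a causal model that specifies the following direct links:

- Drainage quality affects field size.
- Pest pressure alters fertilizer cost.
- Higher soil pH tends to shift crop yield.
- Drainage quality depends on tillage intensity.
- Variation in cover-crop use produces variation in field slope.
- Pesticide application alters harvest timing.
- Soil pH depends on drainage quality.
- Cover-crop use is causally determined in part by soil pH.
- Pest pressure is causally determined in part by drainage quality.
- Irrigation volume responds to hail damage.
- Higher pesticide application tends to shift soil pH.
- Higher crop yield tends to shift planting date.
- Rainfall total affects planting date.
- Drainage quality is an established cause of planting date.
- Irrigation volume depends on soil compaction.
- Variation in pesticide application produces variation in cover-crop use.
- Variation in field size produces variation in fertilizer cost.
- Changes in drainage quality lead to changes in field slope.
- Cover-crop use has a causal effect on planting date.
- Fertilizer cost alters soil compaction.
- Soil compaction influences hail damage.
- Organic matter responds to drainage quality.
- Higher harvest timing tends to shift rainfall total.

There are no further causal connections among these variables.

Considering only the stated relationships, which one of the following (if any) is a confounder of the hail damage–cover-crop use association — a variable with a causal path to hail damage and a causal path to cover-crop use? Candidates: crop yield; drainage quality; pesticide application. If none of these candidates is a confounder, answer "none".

Drainage quality causes hail damage (drainage quality → pest pressure → fertilizer cost → soil compaction → hail damage) and also causes cover-crop use (drainage quality → soil pH → cover-crop use); it is a common cause of both.
Each of the other candidates lacks a causal path to at least one of hail damage and cover-crop use, so they do not confound the relationship.

drainage quality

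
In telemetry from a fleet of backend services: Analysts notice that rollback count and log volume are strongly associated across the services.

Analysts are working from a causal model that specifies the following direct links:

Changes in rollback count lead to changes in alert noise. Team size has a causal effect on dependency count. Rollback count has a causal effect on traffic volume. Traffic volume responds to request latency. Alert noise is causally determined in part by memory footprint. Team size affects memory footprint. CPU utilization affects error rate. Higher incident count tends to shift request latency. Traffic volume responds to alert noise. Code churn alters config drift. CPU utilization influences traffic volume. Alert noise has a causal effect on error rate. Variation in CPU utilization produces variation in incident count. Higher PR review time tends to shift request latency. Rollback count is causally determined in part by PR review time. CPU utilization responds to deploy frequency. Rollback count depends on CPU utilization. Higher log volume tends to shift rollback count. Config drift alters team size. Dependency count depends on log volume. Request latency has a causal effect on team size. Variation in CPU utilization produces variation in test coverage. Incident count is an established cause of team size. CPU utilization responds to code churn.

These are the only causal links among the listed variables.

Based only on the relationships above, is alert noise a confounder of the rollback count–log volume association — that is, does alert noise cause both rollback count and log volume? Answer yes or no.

no

Alert noise has no stated causal path to either rollback count or log volume. A confounder must cause both variables, so alert noise does not qualify.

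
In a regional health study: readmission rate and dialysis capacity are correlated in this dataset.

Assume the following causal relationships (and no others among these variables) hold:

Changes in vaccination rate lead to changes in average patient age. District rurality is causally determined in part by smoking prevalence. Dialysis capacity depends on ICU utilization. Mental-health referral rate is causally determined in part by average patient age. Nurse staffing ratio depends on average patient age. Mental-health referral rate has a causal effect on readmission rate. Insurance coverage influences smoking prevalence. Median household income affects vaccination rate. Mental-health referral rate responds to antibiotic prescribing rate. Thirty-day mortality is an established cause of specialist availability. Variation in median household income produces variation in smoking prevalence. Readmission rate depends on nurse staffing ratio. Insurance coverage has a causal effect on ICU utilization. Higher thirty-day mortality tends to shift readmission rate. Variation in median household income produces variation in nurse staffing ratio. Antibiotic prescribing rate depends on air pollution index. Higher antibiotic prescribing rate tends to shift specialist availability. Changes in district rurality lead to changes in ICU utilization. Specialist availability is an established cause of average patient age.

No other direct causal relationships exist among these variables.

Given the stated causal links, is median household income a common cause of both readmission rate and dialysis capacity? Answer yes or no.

yes

Median household income has a causal path to readmission rate (median household income → nurse staffing ratio → readmission rate) and to dialysis capacity (median household income → smoking prevalence → district rurality → ICU utilization → dialysis capacity), so it is a common cause of both — a confounder.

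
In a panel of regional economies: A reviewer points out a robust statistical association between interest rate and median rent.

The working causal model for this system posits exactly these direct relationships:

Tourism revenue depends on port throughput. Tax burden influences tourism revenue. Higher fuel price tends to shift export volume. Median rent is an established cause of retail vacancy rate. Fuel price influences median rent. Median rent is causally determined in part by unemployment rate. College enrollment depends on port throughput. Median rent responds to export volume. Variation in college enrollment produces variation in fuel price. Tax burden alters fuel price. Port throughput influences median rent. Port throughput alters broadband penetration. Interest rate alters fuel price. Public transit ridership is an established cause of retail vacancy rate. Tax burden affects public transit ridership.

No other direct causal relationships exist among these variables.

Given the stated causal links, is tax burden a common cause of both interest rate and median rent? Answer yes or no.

Tax burden has no stated causal path to interest rate. A confounder must cause both variables, so tax burden does not qualify.

no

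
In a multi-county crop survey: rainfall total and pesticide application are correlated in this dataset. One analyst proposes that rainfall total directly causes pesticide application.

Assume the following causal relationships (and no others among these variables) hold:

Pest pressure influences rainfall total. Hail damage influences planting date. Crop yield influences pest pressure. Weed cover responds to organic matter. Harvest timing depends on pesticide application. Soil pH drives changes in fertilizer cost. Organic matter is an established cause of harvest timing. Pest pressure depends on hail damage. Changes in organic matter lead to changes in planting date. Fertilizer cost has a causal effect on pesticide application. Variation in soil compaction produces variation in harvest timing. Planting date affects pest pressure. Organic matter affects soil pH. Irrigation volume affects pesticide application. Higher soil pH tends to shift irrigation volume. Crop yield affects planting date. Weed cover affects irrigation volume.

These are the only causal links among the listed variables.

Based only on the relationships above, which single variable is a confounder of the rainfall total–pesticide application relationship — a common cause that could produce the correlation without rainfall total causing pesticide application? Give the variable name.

Organic matter has a causal path to rainfall total (organic matter → planting date → pest pressure → rainfall total) and a separate causal path to pesticide application (organic matter → soil pH → fertilizer cost → pesticide application), so it is a common cause of both.
No stated relationship gives rainfall total a causal route to pesticide application, so the correlation is explained by the shared upstream cause rather than a direct effect.

organic matter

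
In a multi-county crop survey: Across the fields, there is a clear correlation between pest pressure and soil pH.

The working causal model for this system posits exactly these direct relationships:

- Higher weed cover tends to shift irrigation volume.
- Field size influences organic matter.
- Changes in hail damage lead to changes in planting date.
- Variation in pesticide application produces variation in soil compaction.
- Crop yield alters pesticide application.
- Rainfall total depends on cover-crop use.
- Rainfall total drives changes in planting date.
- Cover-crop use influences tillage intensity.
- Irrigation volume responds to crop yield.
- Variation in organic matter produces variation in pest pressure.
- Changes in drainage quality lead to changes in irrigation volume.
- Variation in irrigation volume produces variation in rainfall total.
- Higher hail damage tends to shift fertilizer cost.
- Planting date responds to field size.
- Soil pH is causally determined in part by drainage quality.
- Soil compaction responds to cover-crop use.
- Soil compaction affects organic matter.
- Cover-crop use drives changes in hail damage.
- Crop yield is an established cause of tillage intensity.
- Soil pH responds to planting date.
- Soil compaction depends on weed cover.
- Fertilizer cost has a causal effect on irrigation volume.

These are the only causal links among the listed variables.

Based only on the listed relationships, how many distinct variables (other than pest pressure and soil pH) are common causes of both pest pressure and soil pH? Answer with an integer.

The common causes are: cover-crop use (to pest pressure via cover-crop use → soil compaction → organic matter → pest pressure; to soil pH via cover-crop use → rainfall total → planting date → soil pH); crop yield (to pest pressure via crop yield → pesticide application → soil compaction → organic matter → pest pressure; to soil pH via crop yield → irrigation volume → rainfall total → planting date → soil pH); field size (to pest pressure via field size → organic matter → pest pressure; to soil pH via field size → planting date → soil pH); weed cover (to pest pressure via weed cover → soil compaction → organic matter → pest pressure; to soil pH via weed cover → irrigation volume → rainfall total → planting date → soil pH).
Every other variable lacks a causal path to at least one of pest pressure and soil pH.

4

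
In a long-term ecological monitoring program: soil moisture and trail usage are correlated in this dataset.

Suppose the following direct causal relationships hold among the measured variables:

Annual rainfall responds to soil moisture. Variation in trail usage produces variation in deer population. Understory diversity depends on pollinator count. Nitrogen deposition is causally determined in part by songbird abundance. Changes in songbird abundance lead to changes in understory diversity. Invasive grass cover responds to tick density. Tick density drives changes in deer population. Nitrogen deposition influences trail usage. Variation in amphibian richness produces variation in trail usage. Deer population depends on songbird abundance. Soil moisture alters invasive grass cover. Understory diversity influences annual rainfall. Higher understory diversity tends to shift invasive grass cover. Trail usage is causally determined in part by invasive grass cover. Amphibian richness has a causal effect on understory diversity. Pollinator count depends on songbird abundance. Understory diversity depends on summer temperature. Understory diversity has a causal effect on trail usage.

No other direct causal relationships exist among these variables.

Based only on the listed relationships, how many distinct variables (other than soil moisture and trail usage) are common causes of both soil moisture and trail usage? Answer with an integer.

0

No listed variable has a causal path to both soil moisture and trail usage, so there are no common causes.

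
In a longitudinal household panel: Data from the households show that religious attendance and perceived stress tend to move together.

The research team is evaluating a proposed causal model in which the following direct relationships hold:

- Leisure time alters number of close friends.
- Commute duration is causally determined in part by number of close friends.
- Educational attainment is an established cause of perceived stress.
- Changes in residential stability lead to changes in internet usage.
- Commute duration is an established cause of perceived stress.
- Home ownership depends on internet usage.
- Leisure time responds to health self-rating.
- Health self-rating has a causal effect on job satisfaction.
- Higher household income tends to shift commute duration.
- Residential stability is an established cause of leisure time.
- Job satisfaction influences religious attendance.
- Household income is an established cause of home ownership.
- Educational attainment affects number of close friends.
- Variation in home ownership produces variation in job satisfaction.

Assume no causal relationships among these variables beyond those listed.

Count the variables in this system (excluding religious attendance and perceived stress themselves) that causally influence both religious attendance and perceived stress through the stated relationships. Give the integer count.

The common causes are: health self-rating (to religious attendance via health self-rating → job satisfaction → religious attendance; to perceived stress via health self-rating → leisure time → number of close friends → commute duration → perceived stress); household income (to religious attendance via household income → home ownership → job satisfaction → religious attendance; to perceived stress via household income → commute duration → perceived stress); residential stability (to religious attendance via residential stability → internet usage → home ownership → job satisfaction → religious attendance; to perceived stress via residential stability → leisure time → number of close friends → commute duration → perceived stress).
Every other variable lacks a causal path to at least one of religious attendance and perceived stress.

3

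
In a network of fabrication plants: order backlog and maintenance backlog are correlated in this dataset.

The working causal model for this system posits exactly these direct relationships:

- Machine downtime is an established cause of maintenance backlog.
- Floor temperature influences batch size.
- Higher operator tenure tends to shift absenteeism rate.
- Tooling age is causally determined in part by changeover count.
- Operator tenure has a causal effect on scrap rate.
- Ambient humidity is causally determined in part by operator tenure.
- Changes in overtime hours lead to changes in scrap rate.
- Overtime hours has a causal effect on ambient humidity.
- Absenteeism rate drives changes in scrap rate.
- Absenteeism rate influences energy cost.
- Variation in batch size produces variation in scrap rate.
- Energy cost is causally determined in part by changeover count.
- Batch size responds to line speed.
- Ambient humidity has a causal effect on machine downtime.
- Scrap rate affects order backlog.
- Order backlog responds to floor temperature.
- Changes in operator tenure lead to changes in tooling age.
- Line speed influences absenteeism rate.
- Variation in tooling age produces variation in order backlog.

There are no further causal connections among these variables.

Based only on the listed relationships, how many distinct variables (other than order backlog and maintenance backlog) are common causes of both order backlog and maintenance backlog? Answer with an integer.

The common causes are: operator tenure (to order backlog via operator tenure → scrap rate → order backlog; to maintenance backlog via operator tenure → ambient humidity → machine downtime → maintenance backlog); overtime hours (to order backlog via overtime hours → scrap rate → order backlog; to maintenance backlog via overtime hours → ambient humidity → machine downtime → maintenance backlog).
Every other variable lacks a causal path to at least one of order backlog and maintenance backlog.

2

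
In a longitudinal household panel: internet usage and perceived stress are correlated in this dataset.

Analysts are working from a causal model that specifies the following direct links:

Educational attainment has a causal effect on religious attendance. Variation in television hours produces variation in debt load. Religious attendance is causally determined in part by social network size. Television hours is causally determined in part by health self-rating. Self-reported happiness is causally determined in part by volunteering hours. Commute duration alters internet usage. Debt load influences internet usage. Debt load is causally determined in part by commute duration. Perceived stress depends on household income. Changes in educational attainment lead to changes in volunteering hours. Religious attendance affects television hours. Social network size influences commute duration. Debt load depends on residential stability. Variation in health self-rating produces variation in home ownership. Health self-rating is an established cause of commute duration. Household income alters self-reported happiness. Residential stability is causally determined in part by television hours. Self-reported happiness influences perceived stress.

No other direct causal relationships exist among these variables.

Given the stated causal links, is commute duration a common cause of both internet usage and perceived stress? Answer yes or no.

no

Commute duration has no stated causal path to perceived stress. A confounder must cause both variables, so commute duration does not qualify.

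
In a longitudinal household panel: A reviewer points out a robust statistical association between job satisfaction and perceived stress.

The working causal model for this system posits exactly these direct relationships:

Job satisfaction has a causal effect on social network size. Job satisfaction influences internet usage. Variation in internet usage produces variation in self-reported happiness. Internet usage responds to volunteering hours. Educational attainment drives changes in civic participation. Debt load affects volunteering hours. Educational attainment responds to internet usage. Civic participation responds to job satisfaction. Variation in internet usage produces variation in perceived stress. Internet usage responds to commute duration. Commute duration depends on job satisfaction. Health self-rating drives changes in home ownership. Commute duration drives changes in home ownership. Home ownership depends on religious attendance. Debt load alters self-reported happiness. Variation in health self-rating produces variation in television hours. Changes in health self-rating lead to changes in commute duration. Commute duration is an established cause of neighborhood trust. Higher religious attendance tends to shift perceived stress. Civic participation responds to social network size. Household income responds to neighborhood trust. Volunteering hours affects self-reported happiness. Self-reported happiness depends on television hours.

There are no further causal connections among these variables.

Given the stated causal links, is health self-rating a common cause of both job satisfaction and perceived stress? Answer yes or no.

no

Health self-rating has no stated causal path to job satisfaction. A confounder must cause both variables, so health self-rating does not qualify.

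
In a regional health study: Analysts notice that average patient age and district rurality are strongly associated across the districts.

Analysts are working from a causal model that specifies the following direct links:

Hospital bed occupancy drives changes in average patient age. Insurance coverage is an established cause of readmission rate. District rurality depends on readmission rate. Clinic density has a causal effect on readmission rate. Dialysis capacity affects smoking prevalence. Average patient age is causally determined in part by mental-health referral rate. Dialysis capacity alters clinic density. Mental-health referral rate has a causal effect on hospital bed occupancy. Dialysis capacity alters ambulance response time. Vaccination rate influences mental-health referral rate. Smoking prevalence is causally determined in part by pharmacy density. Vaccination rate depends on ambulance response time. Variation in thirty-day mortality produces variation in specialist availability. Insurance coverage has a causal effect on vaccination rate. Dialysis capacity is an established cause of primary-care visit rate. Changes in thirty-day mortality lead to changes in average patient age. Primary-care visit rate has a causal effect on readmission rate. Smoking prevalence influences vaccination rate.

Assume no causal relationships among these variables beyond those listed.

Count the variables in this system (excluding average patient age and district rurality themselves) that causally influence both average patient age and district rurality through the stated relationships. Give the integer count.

2

The common causes are: dialysis capacity (to average patient age via dialysis capacity → smoking prevalence → vaccination rate → mental-health referral rate → average patient age; to district rurality via dialysis capacity → clinic density → readmission rate → district rurality); insurance coverage (to average patient age via insurance coverage → vaccination rate → mental-health referral rate → average patient age; to district rurality via insurance coverage → readmission rate → district rurality).
Every other variable lacks a causal path to at least one of average patient age and district rurality.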